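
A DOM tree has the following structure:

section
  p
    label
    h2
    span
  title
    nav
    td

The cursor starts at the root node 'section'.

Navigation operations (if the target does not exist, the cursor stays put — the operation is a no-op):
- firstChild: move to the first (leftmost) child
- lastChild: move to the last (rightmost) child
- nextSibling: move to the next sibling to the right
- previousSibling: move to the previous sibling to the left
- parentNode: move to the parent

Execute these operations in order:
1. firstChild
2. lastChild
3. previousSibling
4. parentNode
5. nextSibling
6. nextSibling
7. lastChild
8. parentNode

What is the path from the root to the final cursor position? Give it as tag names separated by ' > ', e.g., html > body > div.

After 1 (firstChild): p
After 2 (lastChild): span
After 3 (previousSibling): h2
After 4 (parentNode): p
After 5 (nextSibling): title
After 6 (nextSibling): title (no-op, stayed)
After 7 (lastChild): td
After 8 (parentNode): title

Answer: section > title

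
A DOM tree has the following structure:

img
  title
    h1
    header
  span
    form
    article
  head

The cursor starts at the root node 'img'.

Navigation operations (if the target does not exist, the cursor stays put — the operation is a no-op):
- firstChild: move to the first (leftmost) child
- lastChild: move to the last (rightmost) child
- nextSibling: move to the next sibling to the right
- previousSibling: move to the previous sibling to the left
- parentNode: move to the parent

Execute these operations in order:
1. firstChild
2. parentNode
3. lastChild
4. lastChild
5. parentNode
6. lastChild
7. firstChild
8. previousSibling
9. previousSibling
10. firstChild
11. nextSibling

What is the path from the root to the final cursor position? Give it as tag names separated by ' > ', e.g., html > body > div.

Answer: img > title > header

Derivation:
After 1 (firstChild): title
After 2 (parentNode): img
After 3 (lastChild): head
After 4 (lastChild): head (no-op, stayed)
After 5 (parentNode): img
After 6 (lastChild): head
After 7 (firstChild): head (no-op, stayed)
After 8 (previousSibling): span
After 9 (previousSibling): title
After 10 (firstChild): h1
After 11 (nextSibling): header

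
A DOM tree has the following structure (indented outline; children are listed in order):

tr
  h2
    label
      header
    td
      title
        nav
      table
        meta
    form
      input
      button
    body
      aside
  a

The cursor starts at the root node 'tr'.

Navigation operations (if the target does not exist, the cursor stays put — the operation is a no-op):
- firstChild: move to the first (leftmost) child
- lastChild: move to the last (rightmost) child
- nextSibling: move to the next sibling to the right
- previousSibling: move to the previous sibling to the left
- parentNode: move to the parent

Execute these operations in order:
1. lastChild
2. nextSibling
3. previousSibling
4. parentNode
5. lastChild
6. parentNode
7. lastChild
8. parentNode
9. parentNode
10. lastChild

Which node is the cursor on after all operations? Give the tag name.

Answer: a

Derivation:
After 1 (lastChild): a
After 2 (nextSibling): a (no-op, stayed)
After 3 (previousSibling): h2
After 4 (parentNode): tr
After 5 (lastChild): a
After 6 (parentNode): tr
After 7 (lastChild): a
After 8 (parentNode): tr
After 9 (parentNode): tr (no-op, stayed)
After 10 (lastChild): a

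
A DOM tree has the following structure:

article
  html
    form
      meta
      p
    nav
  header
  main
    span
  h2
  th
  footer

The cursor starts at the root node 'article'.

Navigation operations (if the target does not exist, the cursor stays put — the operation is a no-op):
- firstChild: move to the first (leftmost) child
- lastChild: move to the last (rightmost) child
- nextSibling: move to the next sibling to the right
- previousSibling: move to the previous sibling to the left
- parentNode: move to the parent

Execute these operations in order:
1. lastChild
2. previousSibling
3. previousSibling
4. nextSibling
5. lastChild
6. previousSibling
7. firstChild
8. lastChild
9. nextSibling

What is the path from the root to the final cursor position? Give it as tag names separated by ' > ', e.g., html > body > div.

After 1 (lastChild): footer
After 2 (previousSibling): th
After 3 (previousSibling): h2
After 4 (nextSibling): th
After 5 (lastChild): th (no-op, stayed)
After 6 (previousSibling): h2
After 7 (firstChild): h2 (no-op, stayed)
After 8 (lastChild): h2 (no-op, stayed)
After 9 (nextSibling): th

Answer: article > th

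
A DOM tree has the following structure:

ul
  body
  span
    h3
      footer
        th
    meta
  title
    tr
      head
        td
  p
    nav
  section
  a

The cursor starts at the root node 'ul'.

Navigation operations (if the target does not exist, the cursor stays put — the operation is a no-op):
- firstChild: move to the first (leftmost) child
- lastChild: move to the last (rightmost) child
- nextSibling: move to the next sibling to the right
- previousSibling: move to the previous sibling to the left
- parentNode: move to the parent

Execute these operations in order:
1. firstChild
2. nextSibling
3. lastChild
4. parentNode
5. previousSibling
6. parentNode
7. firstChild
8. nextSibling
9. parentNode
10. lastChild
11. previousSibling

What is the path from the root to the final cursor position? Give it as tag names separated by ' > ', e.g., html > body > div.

Answer: ul > section

Derivation:
After 1 (firstChild): body
After 2 (nextSibling): span
After 3 (lastChild): meta
After 4 (parentNode): span
After 5 (previousSibling): body
After 6 (parentNode): ul
After 7 (firstChild): body
After 8 (nextSibling): span
After 9 (parentNode): ul
After 10 (lastChild): a
After 11 (previousSibling): section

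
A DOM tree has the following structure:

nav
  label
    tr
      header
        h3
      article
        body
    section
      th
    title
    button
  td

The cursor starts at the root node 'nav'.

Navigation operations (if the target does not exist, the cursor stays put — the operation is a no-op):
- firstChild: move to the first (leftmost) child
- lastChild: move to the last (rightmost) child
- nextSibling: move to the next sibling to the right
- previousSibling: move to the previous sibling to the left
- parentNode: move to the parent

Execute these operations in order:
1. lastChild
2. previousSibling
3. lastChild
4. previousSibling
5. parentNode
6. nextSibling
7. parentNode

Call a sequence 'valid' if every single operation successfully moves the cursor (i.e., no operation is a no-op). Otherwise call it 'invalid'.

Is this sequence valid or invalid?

Answer: valid

Derivation:
After 1 (lastChild): td
After 2 (previousSibling): label
After 3 (lastChild): button
After 4 (previousSibling): title
After 5 (parentNode): label
After 6 (nextSibling): td
After 7 (parentNode): nav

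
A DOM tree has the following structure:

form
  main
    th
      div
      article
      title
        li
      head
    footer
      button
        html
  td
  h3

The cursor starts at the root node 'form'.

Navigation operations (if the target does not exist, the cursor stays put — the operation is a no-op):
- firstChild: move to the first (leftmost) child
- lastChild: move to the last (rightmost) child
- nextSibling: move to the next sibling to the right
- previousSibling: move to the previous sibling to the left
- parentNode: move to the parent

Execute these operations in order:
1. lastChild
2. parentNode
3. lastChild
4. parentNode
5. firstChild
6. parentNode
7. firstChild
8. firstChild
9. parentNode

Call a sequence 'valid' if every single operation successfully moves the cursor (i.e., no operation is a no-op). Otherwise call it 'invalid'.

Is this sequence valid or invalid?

Answer: valid

Derivation:
After 1 (lastChild): h3
After 2 (parentNode): form
After 3 (lastChild): h3
After 4 (parentNode): form
After 5 (firstChild): main
After 6 (parentNode): form
After 7 (firstChild): main
After 8 (firstChild): th
After 9 (parentNode): main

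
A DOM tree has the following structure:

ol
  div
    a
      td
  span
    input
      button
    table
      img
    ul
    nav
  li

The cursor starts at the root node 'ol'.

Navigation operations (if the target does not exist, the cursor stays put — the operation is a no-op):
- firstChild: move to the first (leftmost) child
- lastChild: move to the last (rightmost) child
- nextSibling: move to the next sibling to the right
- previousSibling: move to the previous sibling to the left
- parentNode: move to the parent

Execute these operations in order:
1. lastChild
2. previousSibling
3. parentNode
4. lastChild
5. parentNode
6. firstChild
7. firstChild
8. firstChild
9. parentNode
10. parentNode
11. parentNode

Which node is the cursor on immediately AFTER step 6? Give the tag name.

After 1 (lastChild): li
After 2 (previousSibling): span
After 3 (parentNode): ol
After 4 (lastChild): li
After 5 (parentNode): ol
After 6 (firstChild): div

Answer: div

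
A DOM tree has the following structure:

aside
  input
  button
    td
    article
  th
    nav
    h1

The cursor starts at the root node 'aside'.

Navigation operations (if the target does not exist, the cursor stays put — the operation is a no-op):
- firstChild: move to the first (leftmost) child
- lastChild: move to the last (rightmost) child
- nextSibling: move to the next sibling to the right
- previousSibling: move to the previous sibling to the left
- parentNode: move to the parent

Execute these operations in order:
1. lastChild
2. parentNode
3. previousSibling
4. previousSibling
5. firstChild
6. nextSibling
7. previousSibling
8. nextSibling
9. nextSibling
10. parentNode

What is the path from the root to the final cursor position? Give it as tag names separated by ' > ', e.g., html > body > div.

Answer: aside

Derivation:
After 1 (lastChild): th
After 2 (parentNode): aside
After 3 (previousSibling): aside (no-op, stayed)
After 4 (previousSibling): aside (no-op, stayed)
After 5 (firstChild): input
After 6 (nextSibling): button
After 7 (previousSibling): input
After 8 (nextSibling): button
After 9 (nextSibling): th
After 10 (parentNode): aside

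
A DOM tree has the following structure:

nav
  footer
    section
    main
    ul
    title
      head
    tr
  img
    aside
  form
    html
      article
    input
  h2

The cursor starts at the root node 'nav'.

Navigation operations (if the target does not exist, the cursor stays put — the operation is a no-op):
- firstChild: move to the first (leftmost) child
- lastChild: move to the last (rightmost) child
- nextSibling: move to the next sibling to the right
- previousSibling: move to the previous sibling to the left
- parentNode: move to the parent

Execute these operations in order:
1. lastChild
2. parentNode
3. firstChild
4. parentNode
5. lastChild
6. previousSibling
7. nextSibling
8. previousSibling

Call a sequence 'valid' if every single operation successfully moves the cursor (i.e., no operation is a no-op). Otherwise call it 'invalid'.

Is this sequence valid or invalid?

Answer: valid

Derivation:
After 1 (lastChild): h2
After 2 (parentNode): nav
After 3 (firstChild): footer
After 4 (parentNode): nav
After 5 (lastChild): h2
After 6 (previousSibling): form
After 7 (nextSibling): h2
After 8 (previousSibling): form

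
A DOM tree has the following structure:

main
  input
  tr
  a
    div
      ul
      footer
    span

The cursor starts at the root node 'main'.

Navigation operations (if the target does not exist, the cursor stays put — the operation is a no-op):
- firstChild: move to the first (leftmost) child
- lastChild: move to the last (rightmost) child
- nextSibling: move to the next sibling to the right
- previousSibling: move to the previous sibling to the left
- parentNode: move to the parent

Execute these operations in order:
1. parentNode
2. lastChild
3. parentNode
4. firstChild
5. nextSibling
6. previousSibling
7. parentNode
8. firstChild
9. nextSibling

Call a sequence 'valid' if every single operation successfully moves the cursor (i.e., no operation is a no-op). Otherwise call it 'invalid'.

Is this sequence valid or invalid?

After 1 (parentNode): main (no-op, stayed)
After 2 (lastChild): a
After 3 (parentNode): main
After 4 (firstChild): input
After 5 (nextSibling): tr
After 6 (previousSibling): input
After 7 (parentNode): main
After 8 (firstChild): input
After 9 (nextSibling): tr

Answer: invalid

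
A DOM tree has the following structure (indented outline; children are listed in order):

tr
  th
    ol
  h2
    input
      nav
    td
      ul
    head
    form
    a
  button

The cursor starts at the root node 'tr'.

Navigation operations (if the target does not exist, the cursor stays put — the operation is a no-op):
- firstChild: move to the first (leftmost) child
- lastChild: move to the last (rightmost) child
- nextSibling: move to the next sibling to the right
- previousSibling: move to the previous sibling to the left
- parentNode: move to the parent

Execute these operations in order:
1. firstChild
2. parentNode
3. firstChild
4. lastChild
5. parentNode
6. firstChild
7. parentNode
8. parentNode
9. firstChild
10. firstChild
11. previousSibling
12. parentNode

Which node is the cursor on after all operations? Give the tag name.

After 1 (firstChild): th
After 2 (parentNode): tr
After 3 (firstChild): th
After 4 (lastChild): ol
After 5 (parentNode): th
After 6 (firstChild): ol
After 7 (parentNode): th
After 8 (parentNode): tr
After 9 (firstChild): th
After 10 (firstChild): ol
After 11 (previousSibling): ol (no-op, stayed)
After 12 (parentNode): th

Answer: th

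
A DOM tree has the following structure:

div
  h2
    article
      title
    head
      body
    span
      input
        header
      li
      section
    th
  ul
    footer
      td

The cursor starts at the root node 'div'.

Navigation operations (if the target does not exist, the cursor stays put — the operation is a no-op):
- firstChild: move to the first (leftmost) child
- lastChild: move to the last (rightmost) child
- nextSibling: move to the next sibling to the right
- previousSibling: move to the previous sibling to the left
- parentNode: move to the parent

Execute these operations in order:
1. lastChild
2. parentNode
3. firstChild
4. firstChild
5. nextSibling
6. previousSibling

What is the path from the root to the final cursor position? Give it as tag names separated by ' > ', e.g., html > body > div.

Answer: div > h2 > article

Derivation:
After 1 (lastChild): ul
After 2 (parentNode): div
After 3 (firstChild): h2
After 4 (firstChild): article
After 5 (nextSibling): head
After 6 (previousSibling): article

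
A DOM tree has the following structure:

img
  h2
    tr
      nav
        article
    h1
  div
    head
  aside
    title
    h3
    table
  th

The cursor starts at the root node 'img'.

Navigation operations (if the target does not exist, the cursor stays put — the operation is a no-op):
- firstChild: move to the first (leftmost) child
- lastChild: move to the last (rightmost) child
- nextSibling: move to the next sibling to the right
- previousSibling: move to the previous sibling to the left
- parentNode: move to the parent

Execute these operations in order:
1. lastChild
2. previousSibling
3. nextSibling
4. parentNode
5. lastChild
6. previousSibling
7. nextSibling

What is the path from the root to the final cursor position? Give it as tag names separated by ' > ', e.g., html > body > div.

Answer: img > th

Derivation:
After 1 (lastChild): th
After 2 (previousSibling): aside
After 3 (nextSibling): th
After 4 (parentNode): img
After 5 (lastChild): th
After 6 (previousSibling): aside
After 7 (nextSibling): th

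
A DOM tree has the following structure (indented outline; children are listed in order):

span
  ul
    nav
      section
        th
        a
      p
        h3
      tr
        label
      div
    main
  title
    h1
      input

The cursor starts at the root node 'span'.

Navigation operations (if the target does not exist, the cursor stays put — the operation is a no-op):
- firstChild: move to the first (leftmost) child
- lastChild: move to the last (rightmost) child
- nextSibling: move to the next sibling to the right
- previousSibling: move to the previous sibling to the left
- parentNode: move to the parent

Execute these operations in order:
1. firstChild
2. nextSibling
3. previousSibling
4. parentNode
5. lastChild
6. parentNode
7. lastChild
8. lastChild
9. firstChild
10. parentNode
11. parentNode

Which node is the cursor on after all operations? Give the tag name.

After 1 (firstChild): ul
After 2 (nextSibling): title
After 3 (previousSibling): ul
After 4 (parentNode): span
After 5 (lastChild): title
After 6 (parentNode): span
After 7 (lastChild): title
After 8 (lastChild): h1
After 9 (firstChild): input
After 10 (parentNode): h1
After 11 (parentNode): title

Answer: title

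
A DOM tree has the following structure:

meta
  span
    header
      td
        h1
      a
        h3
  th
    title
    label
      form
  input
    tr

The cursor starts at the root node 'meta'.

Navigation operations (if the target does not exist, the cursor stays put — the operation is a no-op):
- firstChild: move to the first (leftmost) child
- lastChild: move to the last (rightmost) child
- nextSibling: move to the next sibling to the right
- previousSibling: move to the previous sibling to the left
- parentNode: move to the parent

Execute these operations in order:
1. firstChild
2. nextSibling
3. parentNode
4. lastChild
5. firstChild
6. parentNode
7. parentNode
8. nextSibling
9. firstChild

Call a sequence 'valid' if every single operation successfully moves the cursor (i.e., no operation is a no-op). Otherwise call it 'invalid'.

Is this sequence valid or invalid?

After 1 (firstChild): span
After 2 (nextSibling): th
After 3 (parentNode): meta
After 4 (lastChild): input
After 5 (firstChild): tr
After 6 (parentNode): input
After 7 (parentNode): meta
After 8 (nextSibling): meta (no-op, stayed)
After 9 (firstChild): span

Answer: invalid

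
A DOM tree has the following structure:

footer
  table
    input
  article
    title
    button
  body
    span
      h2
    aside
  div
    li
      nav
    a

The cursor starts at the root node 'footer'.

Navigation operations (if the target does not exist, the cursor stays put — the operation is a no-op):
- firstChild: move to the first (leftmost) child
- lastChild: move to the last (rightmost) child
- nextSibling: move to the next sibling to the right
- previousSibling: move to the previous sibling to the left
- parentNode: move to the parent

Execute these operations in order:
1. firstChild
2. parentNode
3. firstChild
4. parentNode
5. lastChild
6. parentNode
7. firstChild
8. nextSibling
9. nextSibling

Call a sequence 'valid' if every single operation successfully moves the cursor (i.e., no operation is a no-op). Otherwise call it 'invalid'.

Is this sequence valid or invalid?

After 1 (firstChild): table
After 2 (parentNode): footer
After 3 (firstChild): table
After 4 (parentNode): footer
After 5 (lastChild): div
After 6 (parentNode): footer
After 7 (firstChild): table
After 8 (nextSibling): article
After 9 (nextSibling): body

Answer: valid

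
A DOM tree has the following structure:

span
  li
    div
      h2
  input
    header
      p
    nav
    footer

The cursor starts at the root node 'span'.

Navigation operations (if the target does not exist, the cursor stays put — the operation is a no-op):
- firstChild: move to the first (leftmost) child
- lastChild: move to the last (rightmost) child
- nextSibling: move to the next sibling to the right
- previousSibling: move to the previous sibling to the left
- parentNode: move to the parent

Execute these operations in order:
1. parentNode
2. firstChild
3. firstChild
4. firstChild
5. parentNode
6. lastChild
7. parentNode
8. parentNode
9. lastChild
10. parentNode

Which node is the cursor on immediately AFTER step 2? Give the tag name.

Answer: li

Derivation:
After 1 (parentNode): span (no-op, stayed)
After 2 (firstChild): li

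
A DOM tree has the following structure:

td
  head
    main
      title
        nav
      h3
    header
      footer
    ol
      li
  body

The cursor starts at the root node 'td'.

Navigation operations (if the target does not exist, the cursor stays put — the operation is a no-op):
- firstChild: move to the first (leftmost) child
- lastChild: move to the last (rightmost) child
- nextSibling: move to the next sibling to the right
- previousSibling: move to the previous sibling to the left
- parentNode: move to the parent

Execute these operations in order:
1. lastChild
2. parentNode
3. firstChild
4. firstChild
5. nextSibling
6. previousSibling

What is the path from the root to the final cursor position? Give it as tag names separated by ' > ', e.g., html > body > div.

After 1 (lastChild): body
After 2 (parentNode): td
After 3 (firstChild): head
After 4 (firstChild): main
After 5 (nextSibling): header
After 6 (previousSibling): main

Answer: td > head > main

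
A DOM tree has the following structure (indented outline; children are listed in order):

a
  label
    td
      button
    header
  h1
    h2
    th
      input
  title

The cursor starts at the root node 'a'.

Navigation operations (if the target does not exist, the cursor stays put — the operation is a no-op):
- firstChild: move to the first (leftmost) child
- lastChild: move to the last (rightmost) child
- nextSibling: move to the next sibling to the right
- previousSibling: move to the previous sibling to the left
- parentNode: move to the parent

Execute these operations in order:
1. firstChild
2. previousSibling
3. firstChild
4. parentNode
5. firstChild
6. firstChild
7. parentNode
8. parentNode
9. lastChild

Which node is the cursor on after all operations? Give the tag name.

After 1 (firstChild): label
After 2 (previousSibling): label (no-op, stayed)
After 3 (firstChild): td
After 4 (parentNode): label
After 5 (firstChild): td
After 6 (firstChild): button
After 7 (parentNode): td
After 8 (parentNode): label
After 9 (lastChild): header

Answer: header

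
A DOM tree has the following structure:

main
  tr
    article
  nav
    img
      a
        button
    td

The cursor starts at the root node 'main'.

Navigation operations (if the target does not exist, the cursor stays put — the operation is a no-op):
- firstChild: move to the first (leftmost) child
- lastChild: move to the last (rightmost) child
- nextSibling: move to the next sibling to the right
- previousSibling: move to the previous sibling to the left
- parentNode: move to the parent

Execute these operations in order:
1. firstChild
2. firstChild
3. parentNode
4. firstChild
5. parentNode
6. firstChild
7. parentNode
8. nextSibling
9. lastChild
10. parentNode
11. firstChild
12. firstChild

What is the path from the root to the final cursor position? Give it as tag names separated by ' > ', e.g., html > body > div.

After 1 (firstChild): tr
After 2 (firstChild): article
After 3 (parentNode): tr
After 4 (firstChild): article
After 5 (parentNode): tr
After 6 (firstChild): article
After 7 (parentNode): tr
After 8 (nextSibling): nav
After 9 (lastChild): td
After 10 (parentNode): nav
After 11 (firstChild): img
After 12 (firstChild): a

Answer: main > nav > img > a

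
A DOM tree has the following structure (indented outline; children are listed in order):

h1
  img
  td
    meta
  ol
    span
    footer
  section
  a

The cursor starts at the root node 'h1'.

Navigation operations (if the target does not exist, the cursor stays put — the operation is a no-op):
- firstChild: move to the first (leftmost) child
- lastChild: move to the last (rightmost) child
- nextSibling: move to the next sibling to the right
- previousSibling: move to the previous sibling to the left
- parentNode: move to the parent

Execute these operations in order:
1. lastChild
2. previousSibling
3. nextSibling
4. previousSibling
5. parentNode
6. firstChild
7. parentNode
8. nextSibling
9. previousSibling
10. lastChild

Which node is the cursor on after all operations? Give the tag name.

Answer: a

Derivation:
After 1 (lastChild): a
After 2 (previousSibling): section
After 3 (nextSibling): a
After 4 (previousSibling): section
After 5 (parentNode): h1
After 6 (firstChild): img
After 7 (parentNode): h1
After 8 (nextSibling): h1 (no-op, stayed)
After 9 (previousSibling): h1 (no-op, stayed)
After 10 (lastChild): a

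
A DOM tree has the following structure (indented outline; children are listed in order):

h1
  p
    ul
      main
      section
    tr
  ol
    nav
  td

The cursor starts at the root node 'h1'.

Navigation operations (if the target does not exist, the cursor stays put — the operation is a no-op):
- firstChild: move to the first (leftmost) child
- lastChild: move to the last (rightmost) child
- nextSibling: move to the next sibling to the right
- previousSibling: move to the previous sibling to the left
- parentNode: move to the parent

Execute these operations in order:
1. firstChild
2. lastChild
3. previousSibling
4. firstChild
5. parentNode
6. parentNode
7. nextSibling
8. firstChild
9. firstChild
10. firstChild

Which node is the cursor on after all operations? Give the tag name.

Answer: nav

Derivation:
After 1 (firstChild): p
After 2 (lastChild): tr
After 3 (previousSibling): ul
After 4 (firstChild): main
After 5 (parentNode): ul
After 6 (parentNode): p
After 7 (nextSibling): ol
After 8 (firstChild): nav
After 9 (firstChild): nav (no-op, stayed)
After 10 (firstChild): nav (no-op, stayed)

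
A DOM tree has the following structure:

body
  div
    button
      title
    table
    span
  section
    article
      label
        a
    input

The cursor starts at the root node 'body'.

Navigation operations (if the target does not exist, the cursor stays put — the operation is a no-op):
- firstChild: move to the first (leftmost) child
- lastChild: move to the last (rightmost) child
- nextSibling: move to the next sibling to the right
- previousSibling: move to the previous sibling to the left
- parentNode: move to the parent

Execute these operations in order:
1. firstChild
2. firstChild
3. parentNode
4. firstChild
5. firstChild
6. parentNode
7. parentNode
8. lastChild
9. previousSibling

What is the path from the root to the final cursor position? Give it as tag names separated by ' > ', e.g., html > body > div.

Answer: body > div > table

Derivation:
After 1 (firstChild): div
After 2 (firstChild): button
After 3 (parentNode): div
After 4 (firstChild): button
After 5 (firstChild): title
After 6 (parentNode): button
After 7 (parentNode): div
After 8 (lastChild): span
After 9 (previousSibling): table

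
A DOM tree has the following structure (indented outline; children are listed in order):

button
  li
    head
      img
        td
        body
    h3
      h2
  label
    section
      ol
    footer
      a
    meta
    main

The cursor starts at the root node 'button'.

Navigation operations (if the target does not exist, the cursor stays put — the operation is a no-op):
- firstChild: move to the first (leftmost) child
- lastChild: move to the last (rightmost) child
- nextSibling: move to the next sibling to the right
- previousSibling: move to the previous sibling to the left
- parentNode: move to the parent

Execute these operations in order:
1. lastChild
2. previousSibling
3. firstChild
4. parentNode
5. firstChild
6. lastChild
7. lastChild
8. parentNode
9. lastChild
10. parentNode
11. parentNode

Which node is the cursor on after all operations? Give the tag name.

After 1 (lastChild): label
After 2 (previousSibling): li
After 3 (firstChild): head
After 4 (parentNode): li
After 5 (firstChild): head
After 6 (lastChild): img
After 7 (lastChild): body
After 8 (parentNode): img
After 9 (lastChild): body
After 10 (parentNode): img
After 11 (parentNode): head

Answer: head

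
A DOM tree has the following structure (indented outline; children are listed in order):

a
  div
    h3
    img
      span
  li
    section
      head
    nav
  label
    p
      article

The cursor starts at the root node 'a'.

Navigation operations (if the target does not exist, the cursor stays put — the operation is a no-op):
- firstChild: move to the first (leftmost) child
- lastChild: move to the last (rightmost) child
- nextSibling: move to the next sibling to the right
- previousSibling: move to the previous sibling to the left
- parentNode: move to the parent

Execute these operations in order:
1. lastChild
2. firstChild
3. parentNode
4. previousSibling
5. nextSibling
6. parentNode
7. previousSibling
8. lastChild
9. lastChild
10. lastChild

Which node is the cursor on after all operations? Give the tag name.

Answer: article

Derivation:
After 1 (lastChild): label
After 2 (firstChild): p
After 3 (parentNode): label
After 4 (previousSibling): li
After 5 (nextSibling): label
After 6 (parentNode): a
After 7 (previousSibling): a (no-op, stayed)
After 8 (lastChild): label
After 9 (lastChild): p
After 10 (lastChild): article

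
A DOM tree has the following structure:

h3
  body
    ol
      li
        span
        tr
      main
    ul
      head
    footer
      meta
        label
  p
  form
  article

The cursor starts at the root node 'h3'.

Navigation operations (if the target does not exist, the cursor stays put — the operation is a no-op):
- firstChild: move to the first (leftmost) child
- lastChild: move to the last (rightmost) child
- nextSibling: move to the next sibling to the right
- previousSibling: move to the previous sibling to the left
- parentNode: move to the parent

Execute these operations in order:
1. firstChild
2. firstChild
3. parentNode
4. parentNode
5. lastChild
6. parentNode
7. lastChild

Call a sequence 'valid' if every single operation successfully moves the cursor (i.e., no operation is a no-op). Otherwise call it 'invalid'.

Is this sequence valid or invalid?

After 1 (firstChild): body
After 2 (firstChild): ol
After 3 (parentNode): body
After 4 (parentNode): h3
After 5 (lastChild): article
After 6 (parentNode): h3
After 7 (lastChild): article

Answer: valid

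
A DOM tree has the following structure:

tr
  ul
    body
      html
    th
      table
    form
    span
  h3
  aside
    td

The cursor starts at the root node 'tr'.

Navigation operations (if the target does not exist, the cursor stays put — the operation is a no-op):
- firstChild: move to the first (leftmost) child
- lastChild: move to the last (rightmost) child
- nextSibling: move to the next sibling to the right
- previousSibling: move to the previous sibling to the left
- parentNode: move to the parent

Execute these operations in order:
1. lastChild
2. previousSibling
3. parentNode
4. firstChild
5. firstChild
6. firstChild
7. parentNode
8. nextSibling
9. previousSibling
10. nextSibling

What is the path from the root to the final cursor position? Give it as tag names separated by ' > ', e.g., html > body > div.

Answer: tr > ul > th

Derivation:
After 1 (lastChild): aside
After 2 (previousSibling): h3
After 3 (parentNode): tr
After 4 (firstChild): ul
After 5 (firstChild): body
After 6 (firstChild): html
After 7 (parentNode): body
After 8 (nextSibling): th
After 9 (previousSibling): body
After 10 (nextSibling): th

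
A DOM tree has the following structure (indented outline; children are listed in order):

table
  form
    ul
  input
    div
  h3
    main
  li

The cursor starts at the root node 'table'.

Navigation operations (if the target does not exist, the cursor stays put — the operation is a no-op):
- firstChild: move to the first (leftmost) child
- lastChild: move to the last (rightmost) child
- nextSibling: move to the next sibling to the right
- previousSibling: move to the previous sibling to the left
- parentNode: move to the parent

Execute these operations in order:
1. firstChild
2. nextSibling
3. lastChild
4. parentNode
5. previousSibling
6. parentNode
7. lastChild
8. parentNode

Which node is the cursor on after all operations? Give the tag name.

Answer: table

Derivation:
After 1 (firstChild): form
After 2 (nextSibling): input
After 3 (lastChild): div
After 4 (parentNode): input
After 5 (previousSibling): form
After 6 (parentNode): table
After 7 (lastChild): li
After 8 (parentNode): table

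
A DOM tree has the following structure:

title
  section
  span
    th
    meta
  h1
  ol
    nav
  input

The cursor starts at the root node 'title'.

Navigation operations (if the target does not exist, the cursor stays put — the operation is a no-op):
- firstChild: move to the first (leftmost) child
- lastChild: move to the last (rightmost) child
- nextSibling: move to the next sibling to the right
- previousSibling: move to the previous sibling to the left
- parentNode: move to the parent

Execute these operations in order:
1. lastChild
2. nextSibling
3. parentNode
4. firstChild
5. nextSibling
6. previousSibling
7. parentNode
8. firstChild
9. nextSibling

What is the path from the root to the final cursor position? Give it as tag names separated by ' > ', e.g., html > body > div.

Answer: title > span

Derivation:
After 1 (lastChild): input
After 2 (nextSibling): input (no-op, stayed)
After 3 (parentNode): title
After 4 (firstChild): section
After 5 (nextSibling): span
After 6 (previousSibling): section
After 7 (parentNode): title
After 8 (firstChild): section
After 9 (nextSibling): span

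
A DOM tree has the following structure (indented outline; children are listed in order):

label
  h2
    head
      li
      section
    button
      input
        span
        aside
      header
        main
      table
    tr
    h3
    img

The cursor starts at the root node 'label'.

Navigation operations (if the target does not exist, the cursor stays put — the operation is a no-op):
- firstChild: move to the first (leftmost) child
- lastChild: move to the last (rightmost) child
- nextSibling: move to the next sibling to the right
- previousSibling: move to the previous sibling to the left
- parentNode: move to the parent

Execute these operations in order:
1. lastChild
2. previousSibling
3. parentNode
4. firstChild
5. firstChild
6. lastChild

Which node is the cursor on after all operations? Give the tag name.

After 1 (lastChild): h2
After 2 (previousSibling): h2 (no-op, stayed)
After 3 (parentNode): label
After 4 (firstChild): h2
After 5 (firstChild): head
After 6 (lastChild): section

Answer: section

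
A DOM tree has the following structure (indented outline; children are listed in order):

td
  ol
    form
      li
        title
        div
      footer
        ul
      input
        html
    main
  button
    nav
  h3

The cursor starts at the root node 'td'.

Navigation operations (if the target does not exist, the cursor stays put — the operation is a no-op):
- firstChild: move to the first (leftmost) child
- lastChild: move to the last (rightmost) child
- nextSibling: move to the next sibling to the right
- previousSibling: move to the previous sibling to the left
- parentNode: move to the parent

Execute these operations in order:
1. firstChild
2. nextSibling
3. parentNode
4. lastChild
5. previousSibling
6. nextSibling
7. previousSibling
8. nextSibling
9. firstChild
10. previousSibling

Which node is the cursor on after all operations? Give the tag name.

Answer: button

Derivation:
After 1 (firstChild): ol
After 2 (nextSibling): button
After 3 (parentNode): td
After 4 (lastChild): h3
After 5 (previousSibling): button
After 6 (nextSibling): h3
After 7 (previousSibling): button
After 8 (nextSibling): h3
After 9 (firstChild): h3 (no-op, stayed)
After 10 (previousSibling): button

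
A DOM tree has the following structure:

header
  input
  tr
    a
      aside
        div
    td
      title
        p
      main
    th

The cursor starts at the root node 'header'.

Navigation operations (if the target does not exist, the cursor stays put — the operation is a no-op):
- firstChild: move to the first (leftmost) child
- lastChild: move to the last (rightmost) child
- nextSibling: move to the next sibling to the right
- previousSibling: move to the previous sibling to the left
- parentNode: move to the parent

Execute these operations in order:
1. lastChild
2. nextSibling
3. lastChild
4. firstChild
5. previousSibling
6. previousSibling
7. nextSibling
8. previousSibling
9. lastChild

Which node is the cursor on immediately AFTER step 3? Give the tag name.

Answer: th

Derivation:
After 1 (lastChild): tr
After 2 (nextSibling): tr (no-op, stayed)
After 3 (lastChild): th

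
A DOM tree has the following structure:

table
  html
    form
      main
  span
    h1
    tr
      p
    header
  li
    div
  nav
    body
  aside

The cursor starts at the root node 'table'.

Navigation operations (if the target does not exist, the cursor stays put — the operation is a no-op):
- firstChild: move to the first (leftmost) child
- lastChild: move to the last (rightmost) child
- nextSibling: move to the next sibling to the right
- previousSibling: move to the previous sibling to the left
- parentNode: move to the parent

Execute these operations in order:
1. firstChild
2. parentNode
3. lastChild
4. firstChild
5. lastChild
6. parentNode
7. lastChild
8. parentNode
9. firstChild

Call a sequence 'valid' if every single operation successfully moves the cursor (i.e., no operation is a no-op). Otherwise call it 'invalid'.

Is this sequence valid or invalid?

Answer: invalid

Derivation:
After 1 (firstChild): html
After 2 (parentNode): table
After 3 (lastChild): aside
After 4 (firstChild): aside (no-op, stayed)
After 5 (lastChild): aside (no-op, stayed)
After 6 (parentNode): table
After 7 (lastChild): aside
After 8 (parentNode): table
After 9 (firstChild): html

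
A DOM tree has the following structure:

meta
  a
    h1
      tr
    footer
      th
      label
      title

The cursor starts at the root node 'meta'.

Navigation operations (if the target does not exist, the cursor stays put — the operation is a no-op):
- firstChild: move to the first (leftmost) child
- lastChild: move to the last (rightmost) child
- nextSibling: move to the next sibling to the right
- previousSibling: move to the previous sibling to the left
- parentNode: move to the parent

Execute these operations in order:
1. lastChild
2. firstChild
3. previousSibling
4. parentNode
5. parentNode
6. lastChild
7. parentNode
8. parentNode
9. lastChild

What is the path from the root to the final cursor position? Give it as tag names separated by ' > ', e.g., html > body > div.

Answer: meta > a

Derivation:
After 1 (lastChild): a
After 2 (firstChild): h1
After 3 (previousSibling): h1 (no-op, stayed)
After 4 (parentNode): a
After 5 (parentNode): meta
After 6 (lastChild): a
After 7 (parentNode): meta
After 8 (parentNode): meta (no-op, stayed)
After 9 (lastChild): a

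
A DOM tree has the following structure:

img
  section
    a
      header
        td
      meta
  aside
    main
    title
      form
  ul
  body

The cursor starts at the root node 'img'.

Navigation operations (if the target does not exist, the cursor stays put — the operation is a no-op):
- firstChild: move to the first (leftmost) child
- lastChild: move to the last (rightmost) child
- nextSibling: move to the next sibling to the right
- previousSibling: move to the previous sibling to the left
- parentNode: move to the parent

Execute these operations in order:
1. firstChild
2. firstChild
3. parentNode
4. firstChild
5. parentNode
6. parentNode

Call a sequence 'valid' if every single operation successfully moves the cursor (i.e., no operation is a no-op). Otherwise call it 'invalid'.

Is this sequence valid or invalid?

Answer: valid

Derivation:
After 1 (firstChild): section
After 2 (firstChild): a
After 3 (parentNode): section
After 4 (firstChild): a
After 5 (parentNode): section
After 6 (parentNode): img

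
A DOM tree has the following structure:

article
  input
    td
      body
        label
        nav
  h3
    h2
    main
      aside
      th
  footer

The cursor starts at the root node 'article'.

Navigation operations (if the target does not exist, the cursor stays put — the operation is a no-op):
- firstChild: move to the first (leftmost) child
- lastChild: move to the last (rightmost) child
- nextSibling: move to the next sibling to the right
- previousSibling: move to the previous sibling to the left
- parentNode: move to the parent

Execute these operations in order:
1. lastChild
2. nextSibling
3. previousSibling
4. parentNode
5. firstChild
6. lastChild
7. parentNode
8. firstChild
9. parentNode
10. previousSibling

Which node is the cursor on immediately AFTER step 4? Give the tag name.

Answer: article

Derivation:
After 1 (lastChild): footer
After 2 (nextSibling): footer (no-op, stayed)
After 3 (previousSibling): h3
After 4 (parentNode): article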